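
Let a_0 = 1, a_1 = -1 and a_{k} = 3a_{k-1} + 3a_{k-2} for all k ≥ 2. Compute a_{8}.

The ordinary generating function has denominator 1 - 3t - 3t^2.
Iterating the recurrence: a_0,…,a_{8} = 1, -1, 0, -3, -9, -36, -135, -513, -1944.

-1944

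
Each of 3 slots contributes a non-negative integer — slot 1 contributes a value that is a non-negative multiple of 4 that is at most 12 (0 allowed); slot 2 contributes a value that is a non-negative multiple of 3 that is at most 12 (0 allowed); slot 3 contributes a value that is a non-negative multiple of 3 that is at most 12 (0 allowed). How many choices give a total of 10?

The generating function for the choices is (1 + x^4 + x^8 + x^12)·(1 + x^3 + x^6 + x^9 + x^12)·(1 + x^3 + x^6 + x^9 + x^12); the count is [x^10].
(1 + x^4 + x^8 + x^12) has coefficients 1,0,0,0,1,0,0,0,1,0,0 for degrees 0…10.
(1 + x^3 + x^6 + x^9 + x^12) has coefficients 1,0,0,1,0,0,1,0,0,1,0 for degrees 0…10.
Finally multiplying by (1 + x^3 + x^6 + x^9 + x^12), the product of all factors after the first has coefficients 1,0,0,2,0,0,3,0,0,4,0 for degrees 0…10.
[x^10] = 1·0 + 1·3 + 1·0 = 3.

3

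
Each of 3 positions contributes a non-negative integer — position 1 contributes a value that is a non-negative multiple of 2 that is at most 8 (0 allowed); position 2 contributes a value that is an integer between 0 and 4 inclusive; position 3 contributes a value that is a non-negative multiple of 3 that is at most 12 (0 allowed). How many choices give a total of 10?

8

The generating function for the choices is (1 + z^2 + z^4 + z^6 + z^8)·(1 + z + z^2 + z^3 + z^4)·(1 + z^3 + z^6 + z^9 + z^12); the count is [z^10].
(1 + z^2 + z^4 + z^6 + z^8) has coefficients 1,0,1,0,1,0,1,0,1 for degrees 0…8.
(1 + z + z^2 + z^3 + z^4) has coefficients 1,1,1,1,1,0,0,0,0,0,0 for degrees 0…10.
Finally multiplying by (1 + z^3 + z^6 + z^9 + z^12), the product of all factors after the first has coefficients 1,1,1,2,2,1,2,2,1,2,2 for degrees 0…10.
[z^10] = 1·2 + 1·1 + 1·2 + 1·2 + 1·1 = 8.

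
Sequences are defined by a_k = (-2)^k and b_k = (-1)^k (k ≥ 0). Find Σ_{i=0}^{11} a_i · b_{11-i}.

This is [x^11] in the product of the two ordinary generating functions.
Σ = 1·(-1) − 2·1 + 4·(-1) − 8·1 + 16·(-1) − 32·1 + 64·(-1) − 128·1 + 256·(-1) − 512·1 + 1024·(-1) − 2048·1 = -4095.

-4095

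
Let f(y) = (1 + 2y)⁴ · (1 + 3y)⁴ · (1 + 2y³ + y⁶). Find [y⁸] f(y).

11790

(1 + 2y)⁴ has coefficients 1,8,24,32,16 for degrees 0…4.
(1 + 3y)⁴ has coefficients 1,12,54,108,81,0,0,0,0 for degrees 0…8.
Finally multiplying by (1 + 2y³ + y⁶), the product of all factors after the first has coefficients 1,12,54,110,105,108,217,174,54 for degrees 0…8.
[y⁸] = 1·54 + 8·174 + 24·217 + 32·108 + 16·105 = 11790.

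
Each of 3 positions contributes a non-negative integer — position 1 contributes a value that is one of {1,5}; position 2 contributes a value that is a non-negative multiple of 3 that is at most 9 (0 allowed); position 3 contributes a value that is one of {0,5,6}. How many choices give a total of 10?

3

The generating function for the choices is (y + y^5)·(1 + y^3 + y^6 + y^9)·(1 + y^5 + y^6); the count is [y^10].
(y + y^5) has coefficients 0,1,0,0,0,1 for degrees 0…5.
(1 + y^3 + y^6 + y^9) has coefficients 1,0,0,1,0,0,1,0,0,1,0 for degrees 0…10.
Finally multiplying by (1 + y^5 + y^6), the product of all factors after the first has coefficients 1,0,0,1,0,1,2,0,1,2,0 for degrees 0…10.
[y^10] = 1·2 + 1·1 = 3.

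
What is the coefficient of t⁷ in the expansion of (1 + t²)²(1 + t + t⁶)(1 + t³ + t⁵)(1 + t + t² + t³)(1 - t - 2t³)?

(1 + t²)² has coefficients 1,0,2,0,1 for degrees 0…4.
(1 + t + t⁶) has coefficients 1,1,0,0,0,0,1,0 for degrees 0…7.
Multiplying by (1 + t³ + t⁵) gives running coefficients 1,1,0,1,1,1,2,0 for degrees 0…7.
Multiplying by (1 + t + t² + t³) gives running coefficients 1,2,2,3,3,3,5,4 for degrees 0…7.
Finally multiplying by (1 - t - 2t³), the product of all factors after the first has coefficients 1,1,0,-1,-4,-4,-4,-7 for degrees 0…7.
[t⁷] = 1·(-7) + 2·(-4) + 1·(-1) = -16.

-16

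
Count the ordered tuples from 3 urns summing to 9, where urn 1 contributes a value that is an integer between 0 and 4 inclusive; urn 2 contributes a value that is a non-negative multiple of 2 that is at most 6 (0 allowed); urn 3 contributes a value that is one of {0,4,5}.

6

The generating function for the choices is (1 + x + x² + x³ + x⁴)·(1 + x² + x⁴ + x⁶)·(1 + x⁴ + x⁵); the count is [x⁹].
(1 + x + x² + x³ + x⁴) has coefficients 1,1,1,1,1 for degrees 0…4.
(1 + x² + x⁴ + x⁶) has coefficients 1,0,1,0,1,0,1,0,0,0 for degrees 0…9.
Finally multiplying by (1 + x⁴ + x⁵), the product of all factors after the first has coefficients 1,0,1,0,2,1,2,1,1,1 for degrees 0…9.
[x⁹] = 1·1 + 1·1 + 1·1 + 1·2 + 1·1 = 6.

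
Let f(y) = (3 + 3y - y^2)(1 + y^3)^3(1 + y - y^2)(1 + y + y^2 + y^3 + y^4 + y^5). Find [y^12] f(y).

(3 + 3y - y^2) has coefficients 3,3,-1 for degrees 0…2.
(1 + y^3)^3 has coefficients 1,0,0,3,0,0,3,0,0,1,0,0,0 for degrees 0…12.
Multiplying by (1 + y - y^2) gives running coefficients 1,1,-1,3,3,-3,3,3,-3,1,1,-1,0 for degrees 0…12.
Finally multiplying by (1 + y + y^2 + y^3 + y^4 + y^5), the product of all factors after the first has coefficients 1,2,1,4,7,4,6,8,6,4,2,4,1 for degrees 0…12.
[y^12] = 3·1 + 3·4 − 1·2 = 13.

13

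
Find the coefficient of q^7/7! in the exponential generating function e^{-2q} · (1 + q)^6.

The EGF product rule gives c_7 = Σ_{k_1+k_2=7} C(7; k_1,k_2) · ∏ g_i(k_i), where e^{-2q} gives (-2)^k; (1+q)^6 gives the falling factorial (6)_k.
g_1(k) for k = 0…7: 1, -2, 4, -8, 16, -32, 64, -128.
g_2(k) for k = 0…7: 1, 6, 30, 120, 360, 720, 720, 0.
c_7 = Σ_k C(7,k)·g_1(k)·g_2(7−k) = 7·(-2)·720 + 21·4·720 + 35·(-8)·360 + 35·16·120 + 21·(-32)·30 + 7·64·6 + 1·(-128)·1 = −10080 + 60480 − 100800 + 67200 − 20160 + 2688 − 128 = -800.

-800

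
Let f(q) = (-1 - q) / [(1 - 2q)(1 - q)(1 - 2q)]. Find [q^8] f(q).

The denominator gives the recurrence a_n = 5a_(n−1) − 8a_(n−2) + 4a_(n−3) for n ≥ 3; the numerator fixes a_0 = -1, a_1 = -6, a_2 = -22.
Iterating: -1, -6, -22, -66, -178, -450, -1090, -2562, -5890, so a_8 = -5890.

-5890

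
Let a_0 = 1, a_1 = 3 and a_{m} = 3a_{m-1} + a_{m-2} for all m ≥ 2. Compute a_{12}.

The ordinary generating function has denominator 1 - 3q - q^2.
Iterating the recurrence: a_0,…,a_{12} = 1, 3, 10, 33, 109, 360, 1189, 3927, 12970, 42837, 141481, 467280, 1543321.

1543321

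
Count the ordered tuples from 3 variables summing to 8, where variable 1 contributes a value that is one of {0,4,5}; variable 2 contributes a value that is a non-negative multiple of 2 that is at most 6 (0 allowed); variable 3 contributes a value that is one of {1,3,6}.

3

The generating function for the choices is (1 + q^4 + q^5)·(1 + q^2 + q^4 + q^6)·(q + q^3 + q^6); the count is [q^8].
(1 + q^4 + q^5) has coefficients 1,0,0,0,1,1 for degrees 0…5.
(1 + q^2 + q^4 + q^6) has coefficients 1,0,1,0,1,0,1,0,0 for degrees 0…8.
Finally multiplying by (q + q^3 + q^6), the product of all factors after the first has coefficients 0,1,0,2,0,2,1,2,1 for degrees 0…8.
[q^8] = 1·1 + 1·0 + 1·2 = 3.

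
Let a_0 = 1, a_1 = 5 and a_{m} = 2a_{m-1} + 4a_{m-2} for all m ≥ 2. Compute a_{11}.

The ordinary generating function has denominator 1 - 2q - 4q^2.
Iterating the recurrence: a_0,…,a_{11} = 1, 5, 14, 48, 152, 496, 1600, 5184, 16768, 54272, 175616, 568320.

568320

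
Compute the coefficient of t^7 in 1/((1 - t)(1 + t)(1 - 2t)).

The denominator gives the recurrence a_n = 2a_(n−1) + a_(n−2) − 2a_(n−3) for n ≥ 3; the numerator fixes a_0 = 1, a_1 = 2, a_2 = 5.
Iterating: 1, 2, 5, 10, 21, 42, 85, 170, so a_7 = 170.

170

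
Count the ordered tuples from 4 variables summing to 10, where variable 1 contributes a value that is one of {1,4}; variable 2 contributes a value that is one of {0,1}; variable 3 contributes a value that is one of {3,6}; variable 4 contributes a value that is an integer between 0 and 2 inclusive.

3

The generating function for the choices is (q + q^4)·(1 + q)·(q^3 + q^6)·(1 + q + q^2); the count is [q^10].
(q + q^4) has coefficients 0,1,0,0,1 for degrees 0…4.
(1 + q) has coefficients 1,1,0,0,0,0,0,0,0,0,0 for degrees 0…10.
Multiplying by (q^3 + q^6) gives running coefficients 0,0,0,1,1,0,1,1,0,0,0 for degrees 0…10.
Finally multiplying by (1 + q + q^2), the product of all factors after the first has coefficients 0,0,0,1,2,2,2,2,2,1,0 for degrees 0…10.
[q^10] = 1·1 + 1·2 = 3.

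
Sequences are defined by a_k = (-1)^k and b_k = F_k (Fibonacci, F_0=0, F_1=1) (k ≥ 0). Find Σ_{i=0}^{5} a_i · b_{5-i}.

4

The convolution is the t^5 coefficient of A(t)B(t).
Σ = 1·5 − 1·3 + 1·2 − 1·1 + 1·1 − 1·0 = 4.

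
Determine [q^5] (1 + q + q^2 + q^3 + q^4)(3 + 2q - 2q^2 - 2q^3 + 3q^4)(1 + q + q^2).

(1 + q + q^2 + q^3 + q^4) has coefficients 1,1,1,1,1 for degrees 0…4.
(3 + 2q - 2q^2 - 2q^3 + 3q^4) has coefficients 3,2,-2,-2,3,0 for degrees 0…5.
Finally multiplying by (1 + q + q^2), the product of all factors after the first has coefficients 3,5,3,-2,-1,1 for degrees 0…5.
[q^5] = 1·1 + 1·(-1) + 1·(-2) + 1·3 + 1·5 = 6.

6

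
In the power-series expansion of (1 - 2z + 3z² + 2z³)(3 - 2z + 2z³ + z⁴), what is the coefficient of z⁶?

(1 - 2z + 3z² + 2z³) has coefficients 1,-2,3,2 for degrees 0…3.
(3 - 2z + 2z³ + z⁴) has coefficients 3,-2,0,2,1,0,0 for degrees 0…6.
[z⁶] = 1·0 − 2·0 + 3·1 + 2·2 = 7.

7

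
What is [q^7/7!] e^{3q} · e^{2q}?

The EGF product rule gives c_7 = Σ_{k_1+k_2=7} C(7; k_1,k_2) · ∏ g_i(k_i), where e^{3q} gives (3)^k; e^{2q} gives (2)^k.
g_1(k) for k = 0…7: 1, 3, 9, 27, 81, 243, 729, 2187.
g_2(k) for k = 0…7: 1, 2, 4, 8, 16, 32, 64, 128.
c_7 = Σ_k C(7,k)·g_1(k)·g_2(7−k) = 1·1·128 + 7·3·64 + 21·9·32 + 35·27·16 + 35·81·8 + 21·243·4 + 7·729·2 + 1·2187·1 = 128 + 1344 + 6048 + 15120 + 22680 + 20412 + 10206 + 2187 = 78125.

78125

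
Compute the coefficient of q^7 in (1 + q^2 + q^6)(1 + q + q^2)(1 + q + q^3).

3

(1 + q^2 + q^6) has coefficients 1,0,1,0,0,0,1 for degrees 0…6.
(1 + q + q^2) has coefficients 1,1,1,0,0,0,0,0 for degrees 0…7.
Finally multiplying by (1 + q + q^3), the product of all factors after the first has coefficients 1,2,2,2,1,1,0,0 for degrees 0…7.
[q^7] = 1·0 + 1·1 + 1·2 = 3.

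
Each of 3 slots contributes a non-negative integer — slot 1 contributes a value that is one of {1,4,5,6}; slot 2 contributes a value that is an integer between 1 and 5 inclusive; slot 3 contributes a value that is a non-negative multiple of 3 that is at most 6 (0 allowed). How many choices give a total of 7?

The generating function for the choices is (x + x⁴ + x⁵ + x⁶)·(x + x² + x³ + x⁴ + x⁵)·(1 + x³ + x⁶); the count is [x⁷].
(x + x⁴ + x⁵ + x⁶) has coefficients 0,1,0,0,1,1,1 for degrees 0…6.
(x + x² + x³ + x⁴ + x⁵) has coefficients 0,1,1,1,1,1,0,0 for degrees 0…7.
Finally multiplying by (1 + x³ + x⁶), the product of all factors after the first has coefficients 0,1,1,1,2,2,1,2 for degrees 0…7.
[x⁷] = 1·1 + 1·1 + 1·1 + 1·1 = 4.

4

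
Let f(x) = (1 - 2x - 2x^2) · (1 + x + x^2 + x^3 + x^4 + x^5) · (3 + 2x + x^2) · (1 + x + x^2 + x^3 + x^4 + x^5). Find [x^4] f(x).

-42

(1 - 2x - 2x^2) has coefficients 1,-2,-2 for degrees 0…2.
(1 + x + x^2 + x^3 + x^4 + x^5) has coefficients 1,1,1,1,1 for degrees 0…4.
Multiplying by (3 + 2x + x^2) gives running coefficients 3,5,6,6,6 for degrees 0…4.
Finally multiplying by (1 + x + x^2 + x^3 + x^4 + x^5), the product of all factors after the first has coefficients 3,8,14,20,26 for degrees 0…4.
[x^4] = 1·26 − 2·20 − 2·14 = -42.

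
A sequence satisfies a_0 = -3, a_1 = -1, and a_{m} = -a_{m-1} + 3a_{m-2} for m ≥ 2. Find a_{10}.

The ordinary generating function has denominator 1 + t - 3t^2.
Iterating the recurrence: a_0,…,a_{10} = -3, -1, -8, 5, -29, 44, -131, 263, -656, 1445, -3413.

-3413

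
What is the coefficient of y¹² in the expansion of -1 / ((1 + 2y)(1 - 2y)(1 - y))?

Partial fractions give a closed form: a_n = (-1/3)·(-2)^n + (-1)·2^n + (1/3)·1^n.
At n = 12: a_12 = -5461.

-5461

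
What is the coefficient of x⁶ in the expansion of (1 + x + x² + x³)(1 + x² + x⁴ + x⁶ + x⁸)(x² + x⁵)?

(1 + x + x² + x³) has coefficients 1,1,1,1 for degrees 0…3.
(1 + x² + x⁴ + x⁶ + x⁸) has coefficients 1,0,1,0,1,0,1 for degrees 0…6.
Finally multiplying by (x² + x⁵), the product of all factors after the first has coefficients 0,0,1,0,1,1,1 for degrees 0…6.
[x⁶] = 1·1 + 1·1 + 1·1 + 1·0 = 3.

3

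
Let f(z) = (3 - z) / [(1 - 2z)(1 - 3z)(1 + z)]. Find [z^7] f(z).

Partial fractions give a closed form: a_n = (-10/3)·2^n + (6)·3^n + (1/3)·(-1)^n.
At n = 7: a_7 = 12695.

12695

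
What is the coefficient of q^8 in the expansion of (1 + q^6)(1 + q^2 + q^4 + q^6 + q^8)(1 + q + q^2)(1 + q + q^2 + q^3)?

10

(1 + q^6) has coefficients 1,0,0,0,0,0,1 for degrees 0…6.
(1 + q^2 + q^4 + q^6 + q^8) has coefficients 1,0,1,0,1,0,1,0,1 for degrees 0…8.
Multiplying by (1 + q + q^2) gives running coefficients 1,1,2,1,2,1,2,1,2 for degrees 0…8.
Finally multiplying by (1 + q + q^2 + q^3), the product of all factors after the first has coefficients 1,2,4,5,6,6,6,6,6 for degrees 0…8.
[q^8] = 1·6 + 1·4 = 10.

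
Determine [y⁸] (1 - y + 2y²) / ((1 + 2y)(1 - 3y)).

3704

The denominator gives the recurrence a_n = a_(n−1) + 6a_(n−2) for n ≥ 3; the numerator fixes a_0 = 1, a_1 = 0, a_2 = 8.
Iterating: 1, 0, 8, 8, 56, 104, 440, 1064, 3704, so a_8 = 3704.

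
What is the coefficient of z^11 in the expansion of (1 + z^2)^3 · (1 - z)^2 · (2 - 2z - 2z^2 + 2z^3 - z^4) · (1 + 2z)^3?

-24

(1 + z^2)^3 has coefficients 1,0,3,0,3,0,1 for degrees 0…6.
(1 - z)^2 has coefficients 1,-2,1,0,0,0,0,0,0,0,0,0 for degrees 0…11.
Multiplying by (2 - 2z - 2z^2 + 2z^3 - z^4) gives running coefficients 2,-6,4,4,-7,4,-1,0,0,0,0,0 for degrees 0…11.
Finally multiplying by (1 + 2z)^3, the product of all factors after the first has coefficients 2,6,-8,-28,17,42,-29,-14,20,-8,0,0 for degrees 0…11.
[z^11] = 1·0 + 3·(-8) + 3·(-14) + 1·42 = -24.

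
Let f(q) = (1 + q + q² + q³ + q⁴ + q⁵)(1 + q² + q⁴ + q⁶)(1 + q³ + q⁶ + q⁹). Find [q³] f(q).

(1 + q + q² + q³ + q⁴ + q⁵) has coefficients 1,1,1,1 for degrees 0…3.
(1 + q² + q⁴ + q⁶) has coefficients 1,0,1,0 for degrees 0…3.
Finally multiplying by (1 + q³ + q⁶ + q⁹), the product of all factors after the first has coefficients 1,0,1,1 for degrees 0…3.
[q³] = 1·1 + 1·1 + 1·0 + 1·1 = 3.

3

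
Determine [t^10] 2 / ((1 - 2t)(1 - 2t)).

The denominator gives the recurrence a_n = 4a_(n−1) − 4a_(n−2) for n ≥ 2; the numerator fixes a_0 = 2, a_1 = 8.
Iterating: 2, 8, 24, 64, 160, 384, 896, 2048, 4608, 10240, 22528, so a_10 = 22528.

22528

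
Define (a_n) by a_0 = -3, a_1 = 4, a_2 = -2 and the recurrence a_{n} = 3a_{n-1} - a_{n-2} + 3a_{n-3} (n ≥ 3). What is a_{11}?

The ordinary generating function has denominator 1 - 3t + t^2 - 3t^3.
Iterating the recurrence: a_0,…,a_{11} = -3, 4, -2, -19, -43, -116, -362, -1099, -3283, -9836, -29522, -88579.

-88579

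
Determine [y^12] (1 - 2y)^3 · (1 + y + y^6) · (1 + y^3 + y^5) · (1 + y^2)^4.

(1 - 2y)^3 has coefficients 1,-6,12,-8 for degrees 0…3.
(1 + y + y^6) has coefficients 1,1,0,0,0,0,1,0,0,0,0,0,0 for degrees 0…12.
Multiplying by (1 + y^3 + y^5) gives running coefficients 1,1,0,1,1,1,2,0,0,1,0,1,0 for degrees 0…12.
Finally multiplying by (1 + y^2)^4, the product of all factors after the first has coefficients 1,1,4,5,7,11,10,14,15,12,16,10,9 for degrees 0…12.
[y^12] = 1·9 − 6·10 + 12·16 − 8·12 = 45.

45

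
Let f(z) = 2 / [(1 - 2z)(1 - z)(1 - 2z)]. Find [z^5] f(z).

The denominator gives the recurrence a_n = 5a_(n−1) − 8a_(n−2) + 4a_(n−3) for n ≥ 3; the numerator fixes a_0 = 2, a_1 = 10, a_2 = 34.
Iterating: 2, 10, 34, 98, 258, 642, so a_5 = 642.

642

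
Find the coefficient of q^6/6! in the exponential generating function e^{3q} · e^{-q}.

The EGF product rule gives c_6 = Σ_{k_1+k_2=6} C(6; k_1,k_2) · ∏ g_i(k_i), where e^{3q} gives (3)^k; e^{-q} gives (-1)^k.
g_1(k) for k = 0…6: 1, 3, 9, 27, 81, 243, 729.
g_2(k) for k = 0…6: 1, -1, 1, -1, 1, -1, 1.
c_6 = Σ_k C(6,k)·g_1(k)·g_2(6−k) = 1·1·1 + 6·3·(-1) + 15·9·1 + 20·27·(-1) + 15·81·1 + 6·243·(-1) + 1·729·1 = 1 − 18 + 135 − 540 + 1215 − 1458 + 729 = 64.

64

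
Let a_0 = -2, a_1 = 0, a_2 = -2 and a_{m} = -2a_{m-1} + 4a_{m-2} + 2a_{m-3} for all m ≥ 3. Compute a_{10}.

-4544

The ordinary generating function has denominator 1 + 2x - 4x^2 - 2x^3.
Iterating the recurrence: a_0,…,a_{10} = -2, 0, -2, 0, -8, 12, -56, 144, -488, 1440, -4544.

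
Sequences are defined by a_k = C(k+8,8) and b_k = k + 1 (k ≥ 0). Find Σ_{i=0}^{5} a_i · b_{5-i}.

3003

The convolution is the x^5 coefficient of A(x)B(x).
Σ = 1·6 + 9·5 + 45·4 + 165·3 + 495·2 + 1287·1 = 3003.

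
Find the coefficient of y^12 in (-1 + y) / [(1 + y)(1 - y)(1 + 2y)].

Partial fractions give a closed form: a_n = (1)·(-1)^n + (-2)·(-2)^n.
At n = 12: a_12 = -8191.

-8191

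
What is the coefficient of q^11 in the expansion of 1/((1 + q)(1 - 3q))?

132860

Partial fractions give a closed form: a_n = (1/4)·(-1)^n + (3/4)·3^n.
At n = 11: a_11 = 132860.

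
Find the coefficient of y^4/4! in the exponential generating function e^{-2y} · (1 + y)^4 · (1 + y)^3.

The EGF product rule gives c_4 = Σ_{k_1+k_2+k_3=4} C(4; k_1,k_2,k_3) · ∏ g_i(k_i), where e^{-2y} gives (-2)^k; (1+y)^4 gives the falling factorial (4)_k; (1+y)^3 gives the falling factorial (3)_k.
g_1(k) for k = 0…4: 1, -2, 4, -8, 16.
g_2(k) for k = 0…4: 1, 4, 12, 24, 24.
g_3(k) for k = 0…4: 1, 3, 6, 6, 0.
First combine the last two factors: h(k) = Σ_j C(k,j)·g_2(j)·g_3(k−j) for k = 0…4: 1, 7, 42, 210, 840.
c_4 = Σ_k C(4,k)·g_1(k)·h(4−k) = 1·1·840 + 4·(-2)·210 + 6·4·42 + 4·(-8)·7 + 1·16·1 = 840 − 1680 + 1008 − 224 + 16 = -40.

-40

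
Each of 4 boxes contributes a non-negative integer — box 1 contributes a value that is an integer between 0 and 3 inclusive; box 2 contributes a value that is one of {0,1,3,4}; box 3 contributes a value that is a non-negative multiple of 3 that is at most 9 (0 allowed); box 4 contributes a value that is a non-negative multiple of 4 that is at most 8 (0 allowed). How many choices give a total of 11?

14

The generating function for the choices is (1 + q + q^2 + q^3)·(1 + q + q^3 + q^4)·(1 + q^3 + q^6 + q^9)·(1 + q^4 + q^8); the count is [q^11].
(1 + q + q^2 + q^3) has coefficients 1,1,1,1 for degrees 0…3.
(1 + q + q^3 + q^4) has coefficients 1,1,0,1,1,0,0,0,0,0,0,0 for degrees 0…11.
Multiplying by (1 + q^3 + q^6 + q^9) gives running coefficients 1,1,0,2,2,0,2,2,0,2,2,0 for degrees 0…11.
Finally multiplying by (1 + q^4 + q^8), the product of all factors after the first has coefficients 1,1,0,2,3,1,2,4,3,3,4,4 for degrees 0…11.
[q^11] = 1·4 + 1·4 + 1·3 + 1·3 = 14.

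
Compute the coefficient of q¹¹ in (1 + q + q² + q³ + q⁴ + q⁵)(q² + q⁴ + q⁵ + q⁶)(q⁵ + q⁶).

7

(1 + q + q² + q³ + q⁴ + q⁵) has coefficients 1,1,1,1,1,1 for degrees 0…5.
(q² + q⁴ + q⁵ + q⁶) has coefficients 0,0,1,0,1,1,1,0,0,0,0,0 for degrees 0…11.
Finally multiplying by (q⁵ + q⁶), the product of all factors after the first has coefficients 0,0,0,0,0,0,0,1,1,1,2,2 for degrees 0…11.
[q¹¹] = 1·2 + 1·2 + 1·1 + 1·1 + 1·1 + 1·0 = 7.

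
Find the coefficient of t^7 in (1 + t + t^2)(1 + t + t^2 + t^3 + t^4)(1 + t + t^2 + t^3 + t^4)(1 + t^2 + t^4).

31

(1 + t + t^2) has coefficients 1,1,1 for degrees 0…2.
(1 + t + t^2 + t^3 + t^4) has coefficients 1,1,1,1,1,0,0,0 for degrees 0…7.
Multiplying by (1 + t + t^2 + t^3 + t^4) gives running coefficients 1,2,3,4,5,4,3,2 for degrees 0…7.
Finally multiplying by (1 + t^2 + t^4), the product of all factors after the first has coefficients 1,2,4,6,9,10,11,10 for degrees 0…7.
[t^7] = 1·10 + 1·11 + 1·10 = 31.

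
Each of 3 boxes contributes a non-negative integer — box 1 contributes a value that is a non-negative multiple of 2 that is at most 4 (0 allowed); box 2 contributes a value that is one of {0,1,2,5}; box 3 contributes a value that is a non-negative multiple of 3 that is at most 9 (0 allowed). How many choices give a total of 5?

4

The generating function for the choices is (1 + x² + x⁴)·(1 + x + x² + x⁵)·(1 + x³ + x⁶ + x⁹); the count is [x⁵].
(1 + x² + x⁴) has coefficients 1,0,1,0,1 for degrees 0…4.
(1 + x + x² + x⁵) has coefficients 1,1,1,0,0,1 for degrees 0…5.
Finally multiplying by (1 + x³ + x⁶ + x⁹), the product of all factors after the first has coefficients 1,1,1,1,1,2 for degrees 0…5.
[x⁵] = 1·2 + 1·1 + 1·1 = 4.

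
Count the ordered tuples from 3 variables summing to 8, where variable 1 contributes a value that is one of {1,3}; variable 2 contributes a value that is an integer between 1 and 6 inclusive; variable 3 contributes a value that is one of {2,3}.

4

The generating function for the choices is (y + y³)·(y + y² + y³ + y⁴ + y⁵ + y⁶)·(y² + y³); the count is [y⁸].
(y + y³) has coefficients 0,1,0,1 for degrees 0…3.
(y + y² + y³ + y⁴ + y⁵ + y⁶) has coefficients 0,1,1,1,1,1,1,0,0 for degrees 0…8.
Finally multiplying by (y² + y³), the product of all factors after the first has coefficients 0,0,0,1,2,2,2,2,2 for degrees 0…8.
[y⁸] = 1·2 + 1·2 = 4.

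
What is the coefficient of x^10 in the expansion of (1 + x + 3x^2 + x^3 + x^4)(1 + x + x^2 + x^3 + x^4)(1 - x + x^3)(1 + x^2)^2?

17

(1 + x + 3x^2 + x^3 + x^4) has coefficients 1,1,3,1,1 for degrees 0…4.
(1 + x + x^2 + x^3 + x^4) has coefficients 1,1,1,1,1,0,0,0,0,0,0 for degrees 0…10.
Multiplying by (1 - x + x^3) gives running coefficients 1,0,0,1,1,0,1,1,0,0,0 for degrees 0…10.
Finally multiplying by (1 + x^2)^2, the product of all factors after the first has coefficients 1,0,2,1,2,2,3,2,3,2,1 for degrees 0…10.
[x^10] = 1·1 + 1·2 + 3·3 + 1·2 + 1·3 = 17.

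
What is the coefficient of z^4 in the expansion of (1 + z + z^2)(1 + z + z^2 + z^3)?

2

(1 + z + z^2) has coefficients 1,1,1 for degrees 0…2.
(1 + z + z^2 + z^3) has coefficients 1,1,1,1,0 for degrees 0…4.
[z^4] = 1·0 + 1·1 + 1·1 = 2.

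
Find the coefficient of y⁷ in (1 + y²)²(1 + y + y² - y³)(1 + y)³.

(1 + y²)² has coefficients 1,0,2,0,1 for degrees 0…4.
(1 + y + y² - y³) has coefficients 1,1,1,-1,0,0,0,0 for degrees 0…7.
Finally multiplying by (1 + y)³, the product of all factors after the first has coefficients 1,4,7,6,1,-2,-1,0 for degrees 0…7.
[y⁷] = 1·0 + 2·(-2) + 1·6 = 2.

2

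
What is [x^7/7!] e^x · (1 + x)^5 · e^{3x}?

The EGF product rule gives c_7 = Σ_{k_1+k_2+k_3=7} C(7; k_1,k_2,k_3) · ∏ g_i(k_i), where e^x gives (1)^k; (1+x)^5 gives the falling factorial (5)_k; e^{3x} gives (3)^k.
g_1(k) for k = 0…7: 1, 1, 1, 1, 1, 1, 1, 1.
g_2(k) for k = 0…7: 1, 5, 20, 60, 120, 120, 0, 0.
g_3(k) for k = 0…7: 1, 3, 9, 27, 81, 243, 729, 2187.
First combine the last two factors: h(k) = Σ_j C(k,j)·g_2(j)·g_3(k−j) for k = 0…7: 1, 8, 59, 402, 2541, 14988, 83079, 435942.
c_7 = Σ_k C(7,k)·g_1(k)·h(7−k) = 1·1·435942 + 7·1·83079 + 21·1·14988 + 35·1·2541 + 35·1·402 + 21·1·59 + 7·1·8 + 1·1·1 = 435942 + 581553 + 314748 + 88935 + 14070 + 1239 + 56 + 1 = 1436544.

1436544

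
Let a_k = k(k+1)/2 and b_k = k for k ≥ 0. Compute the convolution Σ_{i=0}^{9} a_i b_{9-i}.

Write out a_i and b_{9-i} for i = 0,…,9 and sum the products.
Σ = 0·9 + 1·8 + 3·7 + 6·6 + 10·5 + 15·4 + 21·3 + 28·2 + 36·1 + 45·0 = 330.

330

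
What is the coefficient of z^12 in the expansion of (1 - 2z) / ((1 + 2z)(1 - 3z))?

109565

Partial fractions give a closed form: a_n = (4/5)·(-2)^n + (1/5)·3^n.
At n = 12: a_12 = 109565.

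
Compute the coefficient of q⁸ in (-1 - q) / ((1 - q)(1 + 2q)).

The denominator gives the recurrence a_n = −a_(n−1) + 2a_(n−2) for n ≥ 3; the numerator fixes a_0 = -1, a_1 = 0, a_2 = -2.
Iterating: -1, 0, -2, 2, -6, 10, -22, 42, -86, so a_8 = -86.

-86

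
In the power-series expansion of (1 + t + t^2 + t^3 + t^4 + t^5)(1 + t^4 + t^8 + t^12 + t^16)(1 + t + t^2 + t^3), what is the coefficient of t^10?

6

(1 + t + t^2 + t^3 + t^4 + t^5) has coefficients 1,1,1,1,1,1 for degrees 0…5.
(1 + t^4 + t^8 + t^12 + t^16) has coefficients 1,0,0,0,1,0,0,0,1,0,0 for degrees 0…10.
Finally multiplying by (1 + t + t^2 + t^3), the product of all factors after the first has coefficients 1,1,1,1,1,1,1,1,1,1,1 for degrees 0…10.
[t^10] = 1·1 + 1·1 + 1·1 + 1·1 + 1·1 + 1·1 = 6.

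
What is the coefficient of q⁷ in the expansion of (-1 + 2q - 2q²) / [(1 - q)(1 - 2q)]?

The denominator gives the recurrence a_n = 3a_(n−1) − 2a_(n−2) for n ≥ 3; the numerator fixes a_0 = -1, a_1 = -1, a_2 = -3.
Iterating: -1, -1, -3, -7, -15, -31, -63, -127, so a_7 = -127.

-127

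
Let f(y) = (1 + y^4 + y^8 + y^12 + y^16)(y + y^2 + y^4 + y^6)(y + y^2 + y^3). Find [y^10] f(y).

(1 + y^4 + y^8 + y^12 + y^16) has coefficients 1,0,0,0,1,0,0,0,1,0,0 for degrees 0…10.
(y + y^2 + y^4 + y^6) has coefficients 0,1,1,0,1,0,1,0,0,0,0 for degrees 0…10.
Finally multiplying by (y + y^2 + y^3), the product of all factors after the first has coefficients 0,0,1,2,2,2,1,2,1,1,0 for degrees 0…10.
[y^10] = 1·0 + 1·1 + 1·1 = 2.

2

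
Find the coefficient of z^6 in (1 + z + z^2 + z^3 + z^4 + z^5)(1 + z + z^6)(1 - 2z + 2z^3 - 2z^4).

-2

(1 + z + z^2 + z^3 + z^4 + z^5) has coefficients 1,1,1,1,1,1 for degrees 0…5.
(1 + z + z^6) has coefficients 1,1,0,0,0,0,1 for degrees 0…6.
Finally multiplying by (1 - 2z + 2z^3 - 2z^4), the product of all factors after the first has coefficients 1,-1,-2,2,0,-2,1 for degrees 0…6.
[z^6] = 1·1 + 1·(-2) + 1·0 + 1·2 + 1·(-2) + 1·(-1) = -2.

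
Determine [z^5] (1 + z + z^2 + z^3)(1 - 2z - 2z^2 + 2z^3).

0

(1 + z + z^2 + z^3) has coefficients 1,1,1,1 for degrees 0…3.
(1 - 2z - 2z^2 + 2z^3) has coefficients 1,-2,-2,2,0,0 for degrees 0…5.
[z^5] = 1·0 + 1·0 + 1·2 + 1·(-2) = 0.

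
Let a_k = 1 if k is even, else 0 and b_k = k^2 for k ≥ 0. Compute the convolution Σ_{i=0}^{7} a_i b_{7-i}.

84

The convolution is the t^7 coefficient of A(t)B(t).
Σ = 1·49 + 0·36 + 1·25 + 0·16 + 1·9 + 0·4 + 1·1 + 0·0 = 84.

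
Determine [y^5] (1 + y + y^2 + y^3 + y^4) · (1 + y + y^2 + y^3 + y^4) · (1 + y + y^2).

13

(1 + y + y^2 + y^3 + y^4) has coefficients 1,1,1,1,1 for degrees 0…4.
(1 + y + y^2 + y^3 + y^4) has coefficients 1,1,1,1,1,0 for degrees 0…5.
Finally multiplying by (1 + y + y^2), the product of all factors after the first has coefficients 1,2,3,3,3,2 for degrees 0…5.
[y^5] = 1·2 + 1·3 + 1·3 + 1·3 + 1·2 = 13.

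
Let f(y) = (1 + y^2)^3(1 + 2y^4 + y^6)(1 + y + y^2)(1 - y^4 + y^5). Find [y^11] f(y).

(1 + y^2)^3 has coefficients 1,0,3,0,3,0,1 for degrees 0…6.
(1 + 2y^4 + y^6) has coefficients 1,0,0,0,2,0,1,0,0,0,0,0 for degrees 0…11.
Multiplying by (1 + y + y^2) gives running coefficients 1,1,1,0,2,2,3,1,1,0,0,0 for degrees 0…11.
Finally multiplying by (1 - y^4 + y^5), the product of all factors after the first has coefficients 1,1,1,0,1,2,3,2,-1,0,-1,2 for degrees 0…11.
[y^11] = 1·2 + 3·0 + 3·2 + 1·2 = 10.

10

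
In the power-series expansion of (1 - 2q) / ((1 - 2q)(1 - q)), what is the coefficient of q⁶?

1

Partial fractions give a closed form: a_n = (1)·1^n.
At n = 6: a_6 = 1.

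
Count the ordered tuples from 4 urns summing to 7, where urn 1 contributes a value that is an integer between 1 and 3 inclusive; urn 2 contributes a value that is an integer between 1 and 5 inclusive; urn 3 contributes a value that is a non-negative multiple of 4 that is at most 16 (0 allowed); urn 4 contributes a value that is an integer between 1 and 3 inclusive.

10

The generating function for the choices is (q + q² + q³)·(q + q² + q³ + q⁴ + q⁵)·(1 + q⁴ + q⁸ + q¹² + q¹⁶)·(q + q² + q³); the count is [q⁷].
(q + q² + q³) has coefficients 0,1,1,1 for degrees 0…3.
(q + q² + q³ + q⁴ + q⁵) has coefficients 0,1,1,1,1,1,0,0 for degrees 0…7.
Multiplying by (1 + q⁴ + q⁸ + q¹² + q¹⁶) gives running coefficients 0,1,1,1,1,2,1,1 for degrees 0…7.
Finally multiplying by (q + q² + q³), the product of all factors after the first has coefficients 0,0,1,2,3,3,4,4 for degrees 0…7.
[q⁷] = 1·4 + 1·3 + 1·3 = 10.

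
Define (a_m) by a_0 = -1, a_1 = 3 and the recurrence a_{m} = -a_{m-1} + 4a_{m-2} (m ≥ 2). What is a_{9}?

The ordinary generating function has denominator 1 + y - 4y^2.
Iterating the recurrence: a_0,…,a_{9} = -1, 3, -7, 19, -47, 123, -311, 803, -2047, 5259.

5259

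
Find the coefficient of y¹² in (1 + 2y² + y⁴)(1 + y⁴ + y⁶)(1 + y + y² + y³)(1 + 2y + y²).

(1 + 2y² + y⁴) has coefficients 1,0,2,0,1 for degrees 0…4.
(1 + y⁴ + y⁶) has coefficients 1,0,0,0,1,0,1,0,0,0,0,0,0 for degrees 0…12.
Multiplying by (1 + y + y² + y³) gives running coefficients 1,1,1,1,1,1,2,2,1,1,0,0,0 for degrees 0…12.
Finally multiplying by (1 + 2y + y²), the product of all factors after the first has coefficients 1,3,4,4,4,4,5,7,7,5,3,1,0 for degrees 0…12.
[y¹²] = 1·0 + 2·3 + 1·7 = 13.

13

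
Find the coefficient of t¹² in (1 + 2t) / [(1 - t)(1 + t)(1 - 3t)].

996451

Partial fractions give a closed form: a_n = (-3/4)·1^n + (-1/8)·(-1)^n + (15/8)·3^n.
At n = 12: a_12 = 996451.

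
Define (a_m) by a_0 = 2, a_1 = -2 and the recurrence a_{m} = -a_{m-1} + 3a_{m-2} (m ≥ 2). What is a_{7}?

The ordinary generating function has denominator 1 + y - 3y^2.
Iterating the recurrence: a_0,…,a_{7} = 2, -2, 8, -14, 38, -80, 194, -434.

-434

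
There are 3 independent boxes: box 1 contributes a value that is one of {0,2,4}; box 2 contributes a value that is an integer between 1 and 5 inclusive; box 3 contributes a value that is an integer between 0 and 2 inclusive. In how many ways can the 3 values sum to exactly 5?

The generating function for the choices is (1 + t^2 + t^4)·(t + t^2 + t^3 + t^4 + t^5)·(1 + t + t^2); the count is [t^5].
(1 + t^2 + t^4) has coefficients 1,0,1,0,1 for degrees 0…4.
(t + t^2 + t^3 + t^4 + t^5) has coefficients 0,1,1,1,1,1 for degrees 0…5.
Finally multiplying by (1 + t + t^2), the product of all factors after the first has coefficients 0,1,2,3,3,3 for degrees 0…5.
[t^5] = 1·3 + 1·3 + 1·1 = 7.

7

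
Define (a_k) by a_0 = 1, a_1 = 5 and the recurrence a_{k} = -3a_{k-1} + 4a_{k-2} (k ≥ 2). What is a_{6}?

-3275

The ordinary generating function has denominator 1 + 3x - 4x^2.
Iterating the recurrence: a_0,…,a_{6} = 1, 5, -11, 53, -203, 821, -3275.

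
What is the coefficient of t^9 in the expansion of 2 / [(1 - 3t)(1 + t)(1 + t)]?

22138

The denominator gives the recurrence a_n = a_(n−1) + 5a_(n−2) + 3a_(n−3) for n ≥ 3; the numerator fixes a_0 = 2, a_1 = 2, a_2 = 12.
Iterating: 2, 2, 12, 28, 94, 270, 824, 2456, 7386, 22138, so a_9 = 22138.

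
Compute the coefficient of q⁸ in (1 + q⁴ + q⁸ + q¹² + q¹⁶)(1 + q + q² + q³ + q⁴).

(1 + q⁴ + q⁸ + q¹² + q¹⁶) has coefficients 1,0,0,0,1,0,0,0,1 for degrees 0…8.
(1 + q + q² + q³ + q⁴) has coefficients 1,1,1,1,1,0,0,0,0 for degrees 0…8.
[q⁸] = 1·0 + 1·1 + 1·1 = 2.

2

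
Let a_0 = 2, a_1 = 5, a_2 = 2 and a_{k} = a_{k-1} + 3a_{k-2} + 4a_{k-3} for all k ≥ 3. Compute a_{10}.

19259

The ordinary generating function has denominator 1 - z - 3z^2 - 4z^3.
Iterating the recurrence: a_0,…,a_{10} = 2, 5, 2, 25, 51, 134, 387, 993, 2690, 7217, 19259.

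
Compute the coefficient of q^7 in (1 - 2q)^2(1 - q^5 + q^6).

-8

(1 - 2q)^2 has coefficients 1,-4,4 for degrees 0…2.
(1 - q^5 + q^6) has coefficients 1,0,0,0,0,-1,1,0 for degrees 0…7.
[q^7] = 1·0 − 4·1 + 4·(-1) = -8.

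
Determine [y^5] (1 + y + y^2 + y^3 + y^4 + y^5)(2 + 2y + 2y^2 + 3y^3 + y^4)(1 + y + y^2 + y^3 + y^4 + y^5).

41

(1 + y + y^2 + y^3 + y^4 + y^5) has coefficients 1,1,1,1,1,1 for degrees 0…5.
(2 + 2y + 2y^2 + 3y^3 + y^4) has coefficients 2,2,2,3,1,0 for degrees 0…5.
Finally multiplying by (1 + y + y^2 + y^3 + y^4 + y^5), the product of all factors after the first has coefficients 2,4,6,9,10,10 for degrees 0…5.
[y^5] = 1·10 + 1·10 + 1·9 + 1·6 + 1·4 + 1·2 = 41.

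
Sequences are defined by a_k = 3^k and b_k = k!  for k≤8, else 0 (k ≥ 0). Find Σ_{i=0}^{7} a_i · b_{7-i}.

This is [x^7] in the product of the two ordinary generating functions.
Σ = 1·5040 + 3·720 + 9·120 + 27·24 + 81·6 + 243·2 + 729·1 + 2187·1 = 12816.

12816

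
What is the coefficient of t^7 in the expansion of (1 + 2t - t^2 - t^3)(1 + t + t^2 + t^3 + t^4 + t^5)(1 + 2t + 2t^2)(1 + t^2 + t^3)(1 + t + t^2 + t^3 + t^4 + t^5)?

110

(1 + 2t - t^2 - t^3) has coefficients 1,2,-1,-1 for degrees 0…3.
(1 + t + t^2 + t^3 + t^4 + t^5) has coefficients 1,1,1,1,1,1,0,0 for degrees 0…7.
Multiplying by (1 + 2t + 2t^2) gives running coefficients 1,3,5,5,5,5,4,2 for degrees 0…7.
Multiplying by (1 + t^2 + t^3) gives running coefficients 1,3,6,9,13,15,14,12 for degrees 0…7.
Finally multiplying by (1 + t + t^2 + t^3 + t^4 + t^5), the product of all factors after the first has coefficients 1,4,10,19,32,47,60,69 for degrees 0…7.
[t^7] = 1·69 + 2·60 − 1·47 − 1·32 = 110.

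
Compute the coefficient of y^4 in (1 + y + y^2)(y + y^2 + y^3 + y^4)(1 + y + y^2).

8

(1 + y + y^2) has coefficients 1,1,1 for degrees 0…2.
(y + y^2 + y^3 + y^4) has coefficients 0,1,1,1,1 for degrees 0…4.
Finally multiplying by (1 + y + y^2), the product of all factors after the first has coefficients 0,1,2,3,3 for degrees 0…4.
[y^4] = 1·3 + 1·3 + 1·2 = 8.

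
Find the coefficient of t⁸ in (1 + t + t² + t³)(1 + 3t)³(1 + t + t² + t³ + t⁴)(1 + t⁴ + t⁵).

(1 + t + t² + t³) has coefficients 1,1,1,1 for degrees 0…3.
(1 + 3t)³ has coefficients 1,9,27,27,0,0,0,0,0 for degrees 0…8.
Multiplying by (1 + t + t² + t³ + t⁴) gives running coefficients 1,10,37,64,64,63,54,27,0 for degrees 0…8.
Finally multiplying by (1 + t⁴ + t⁵), the product of all factors after the first has coefficients 1,10,37,64,65,74,101,128,128 for degrees 0…8.
[t⁸] = 1·128 + 1·128 + 1·101 + 1·74 = 431.

431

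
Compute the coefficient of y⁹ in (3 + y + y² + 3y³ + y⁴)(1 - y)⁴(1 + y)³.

-5

(3 + y + y² + 3y³ + y⁴) has coefficients 3,1,1,3,1 for degrees 0…4.
(1 - y)⁴ has coefficients 1,-4,6,-4,1,0,0,0,0,0 for degrees 0…9.
Finally multiplying by (1 + y)³, the product of all factors after the first has coefficients 1,-1,-3,3,3,-3,-1,1,0,0 for degrees 0…9.
[y⁹] = 3·0 + 1·0 + 1·1 + 3·(-1) + 1·(-3) = -5.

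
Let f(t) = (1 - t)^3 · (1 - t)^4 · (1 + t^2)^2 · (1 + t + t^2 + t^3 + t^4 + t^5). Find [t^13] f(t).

(1 - t)^3 has coefficients 1,-3,3,-1 for degrees 0…3.
(1 - t)^4 has coefficients 1,-4,6,-4,1,0,0,0,0,0,0,0,0,0 for degrees 0…13.
Multiplying by (1 + t^2)^2 gives running coefficients 1,-4,8,-12,14,-12,8,-4,1,0,0,0,0,0 for degrees 0…13.
Finally multiplying by (1 + t + t^2 + t^3 + t^4 + t^5), the product of all factors after the first has coefficients 1,-3,5,-7,7,-5,2,2,-5,7,-7,5,-3,1 for degrees 0…13.
[t^13] = 1·1 − 3·(-3) + 3·5 − 1·(-7) = 32.

32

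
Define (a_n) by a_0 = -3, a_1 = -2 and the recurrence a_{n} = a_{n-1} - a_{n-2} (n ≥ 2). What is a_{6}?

-3

The ordinary generating function has denominator 1 - q + q^2.
Iterating the recurrence: a_0,…,a_{6} = -3, -2, 1, 3, 2, -1, -3.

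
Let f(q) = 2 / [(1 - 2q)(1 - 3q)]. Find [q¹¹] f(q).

Partial fractions give a closed form: a_n = (-4)·2^n + (6)·3^n.
At n = 11: a_11 = 1054690.

1054690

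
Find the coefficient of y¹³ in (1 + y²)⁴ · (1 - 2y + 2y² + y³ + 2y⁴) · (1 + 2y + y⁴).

(1 + y²)⁴ has coefficients 1,0,4,0,6,0,4,0,1 for degrees 0…8.
(1 - 2y + 2y² + y³ + 2y⁴) has coefficients 1,-2,2,1,2,0,0,0,0,0,0,0,0,0 for degrees 0…13.
Finally multiplying by (1 + 2y + y⁴), the product of all factors after the first has coefficients 1,0,-2,5,5,2,2,1,2,0,0,0,0,0 for degrees 0…13.
[y¹³] = 1·0 + 4·0 + 6·0 + 4·1 + 1·2 = 6.

6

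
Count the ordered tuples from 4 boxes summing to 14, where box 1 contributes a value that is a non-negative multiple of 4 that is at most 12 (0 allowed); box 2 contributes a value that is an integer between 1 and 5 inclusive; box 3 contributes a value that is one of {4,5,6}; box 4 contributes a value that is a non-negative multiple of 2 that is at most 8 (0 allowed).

The generating function for the choices is (1 + z^4 + z^8 + z^12)·(z + z^2 + z^3 + z^4 + z^5)·(z^4 + z^5 + z^6)·(1 + z^2 + z^4 + z^6 + z^8); the count is [z^14].
(1 + z^4 + z^8 + z^12) has coefficients 1,0,0,0,1,0,0,0,1,0,0,0,1 for degrees 0…12.
(z + z^2 + z^3 + z^4 + z^5) has coefficients 0,1,1,1,1,1,0,0,0,0,0,0,0,0,0 for degrees 0…14.
Multiplying by (z^4 + z^5 + z^6) gives running coefficients 0,0,0,0,0,1,2,3,3,3,2,1,0,0,0 for degrees 0…14.
Finally multiplying by (1 + z^2 + z^4 + z^6 + z^8), the product of all factors after the first has coefficients 0,0,0,0,0,1,2,4,5,7,7,8,7,8,7 for degrees 0…14.
[z^14] = 1·7 + 1·7 + 1·2 + 1·0 = 16.

16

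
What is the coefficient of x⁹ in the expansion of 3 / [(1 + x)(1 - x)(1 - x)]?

The denominator gives the recurrence a_n = a_(n−1) + a_(n−2) − a_(n−3) for n ≥ 3; the numerator fixes a_0 = 3, a_1 = 3, a_2 = 6.
Iterating: 3, 3, 6, 6, 9, 9, 12, 12, 15, 15, so a_9 = 15.

15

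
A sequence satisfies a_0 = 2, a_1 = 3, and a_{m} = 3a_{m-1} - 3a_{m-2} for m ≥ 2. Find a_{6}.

The ordinary generating function has denominator 1 - 3q + 3q^2.
Iterating the recurrence: a_0,…,a_{6} = 2, 3, 3, 0, -9, -27, -54.

-54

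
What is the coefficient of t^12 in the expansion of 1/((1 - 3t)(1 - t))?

Partial fractions give a closed form: a_n = (3/2)·3^n + (-1/2)·1^n.
At n = 12: a_12 = 797161.

797161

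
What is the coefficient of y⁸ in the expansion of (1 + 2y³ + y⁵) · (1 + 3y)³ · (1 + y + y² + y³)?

172

(1 + 2y³ + y⁵) has coefficients 1,0,0,2,0,1 for degrees 0…5.
(1 + 3y)³ has coefficients 1,9,27,27,0,0,0,0,0 for degrees 0…8.
Finally multiplying by (1 + y + y² + y³), the product of all factors after the first has coefficients 1,10,37,64,63,54,27,0,0 for degrees 0…8.
[y⁸] = 1·0 + 2·54 + 1·64 = 172.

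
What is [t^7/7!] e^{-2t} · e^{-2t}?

The EGF product rule gives c_7 = Σ_{k_1+k_2=7} C(7; k_1,k_2) · ∏ g_i(k_i), where e^{-2t} gives (-2)^k; e^{-2t} gives (-2)^k.
g_1(k) for k = 0…7: 1, -2, 4, -8, 16, -32, 64, -128.
g_2(k) for k = 0…7: 1, -2, 4, -8, 16, -32, 64, -128.
c_7 = Σ_k C(7,k)·g_1(k)·g_2(7−k) = 1·1·(-128) + 7·(-2)·64 + 21·4·(-32) + 35·(-8)·16 + 35·16·(-8) + 21·(-32)·4 + 7·64·(-2) + 1·(-128)·1 = −128 − 896 − 2688 − 4480 − 4480 − 2688 − 896 − 128 = -16384.

-16384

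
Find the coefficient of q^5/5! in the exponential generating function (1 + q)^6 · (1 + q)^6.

The EGF product rule gives c_5 = Σ_{k_1+k_2=5} C(5; k_1,k_2) · ∏ g_i(k_i), where (1+q)^6 gives the falling factorial (6)_k; (1+q)^6 gives the falling factorial (6)_k.
g_1(k) for k = 0…5: 1, 6, 30, 120, 360, 720.
g_2(k) for k = 0…5: 1, 6, 30, 120, 360, 720.
c_5 = Σ_k C(5,k)·g_1(k)·g_2(5−k) = 1·1·720 + 5·6·360 + 10·30·120 + 10·120·30 + 5·360·6 + 1·720·1 = 720 + 10800 + 36000 + 36000 + 10800 + 720 = 95040.

95040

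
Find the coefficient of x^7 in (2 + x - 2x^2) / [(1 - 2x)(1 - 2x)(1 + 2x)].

1088

The denominator gives the recurrence a_n = 2a_(n−1) + 4a_(n−2) − 8a_(n−3) for n ≥ 3; the numerator fixes a_0 = 2, a_1 = 5, a_2 = 16.
Iterating: 2, 5, 16, 36, 96, 208, 512, 1088, so a_7 = 1088.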